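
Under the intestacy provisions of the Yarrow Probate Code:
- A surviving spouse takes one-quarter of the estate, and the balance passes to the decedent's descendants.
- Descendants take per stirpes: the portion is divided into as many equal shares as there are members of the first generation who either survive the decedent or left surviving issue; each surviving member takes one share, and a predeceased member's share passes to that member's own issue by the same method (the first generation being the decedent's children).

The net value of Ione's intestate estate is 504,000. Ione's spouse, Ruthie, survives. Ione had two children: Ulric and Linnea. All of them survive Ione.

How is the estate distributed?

Ruthie: 126,000; Ulric: 189,000; Linnea: 189,000

Ruthie takes one-quarter of 504,000 = 126,000. The remaining 378,000 passes to the descendants.
The descendants' portion (378,000) is divided into 2 shares of 189,000: Ulric and Linnea each take 189,000.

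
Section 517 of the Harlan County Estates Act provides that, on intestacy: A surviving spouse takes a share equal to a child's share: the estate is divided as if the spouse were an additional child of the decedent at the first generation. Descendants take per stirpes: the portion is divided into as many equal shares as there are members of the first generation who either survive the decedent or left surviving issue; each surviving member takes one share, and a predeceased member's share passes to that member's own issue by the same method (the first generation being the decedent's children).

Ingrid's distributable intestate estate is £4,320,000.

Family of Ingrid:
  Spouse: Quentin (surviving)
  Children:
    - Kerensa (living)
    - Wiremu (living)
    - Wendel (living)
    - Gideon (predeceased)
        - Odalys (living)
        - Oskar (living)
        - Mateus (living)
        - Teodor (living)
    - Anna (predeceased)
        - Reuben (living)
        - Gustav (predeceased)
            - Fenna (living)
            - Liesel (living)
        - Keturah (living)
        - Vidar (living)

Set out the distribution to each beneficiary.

The spouse counts as an additional share at the children's level, so there are 6 primary shares of £720,000. Quentin takes one such share (£720,000).
The children's combined portion (£3,600,000) is divided into 5 shares of £720,000: Kerensa, Wiremu, and Wendel each take £720,000; Gideon's £720,000 share passes to Gideon's issue; Anna's £720,000 share passes to Anna's issue.
Gideon's share (£720,000) is divided into 4 shares of £180,000: Odalys, Oskar, Mateus, and Teodor each take £180,000.
Anna's share (£720,000) is divided into 4 shares of £180,000: Reuben, Keturah, and Vidar each take £180,000; Gustav's £180,000 share passes to Gustav's issue.
Gustav's share (£180,000) is divided into 2 shares of £90,000: Fenna and Liesel each take £90,000.

Quentin: £720,000; Kerensa: £720,000; Wiremu: £720,000; Wendel: £720,000; Odalys: £180,000; Oskar: £180,000; Mateus: £180,000; Teodor: £180,000; Reuben: £180,000; Fenna: £90,000; Liesel: £90,000; Keturah: £180,000; Vidar: £180,000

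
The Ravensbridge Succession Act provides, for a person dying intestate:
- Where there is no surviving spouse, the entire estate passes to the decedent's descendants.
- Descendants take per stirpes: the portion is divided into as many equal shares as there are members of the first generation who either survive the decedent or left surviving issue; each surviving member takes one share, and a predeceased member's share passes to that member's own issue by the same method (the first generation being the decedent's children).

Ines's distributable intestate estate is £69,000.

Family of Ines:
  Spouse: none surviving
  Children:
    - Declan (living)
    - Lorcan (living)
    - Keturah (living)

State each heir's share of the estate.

Declan: £23,000; Lorcan: £23,000; Keturah: £23,000

The entire £69,000 passes to the descendants.
That amount (£69,000) is divided into 3 shares of £23,000: Declan, Lorcan, and Keturah each take £23,000.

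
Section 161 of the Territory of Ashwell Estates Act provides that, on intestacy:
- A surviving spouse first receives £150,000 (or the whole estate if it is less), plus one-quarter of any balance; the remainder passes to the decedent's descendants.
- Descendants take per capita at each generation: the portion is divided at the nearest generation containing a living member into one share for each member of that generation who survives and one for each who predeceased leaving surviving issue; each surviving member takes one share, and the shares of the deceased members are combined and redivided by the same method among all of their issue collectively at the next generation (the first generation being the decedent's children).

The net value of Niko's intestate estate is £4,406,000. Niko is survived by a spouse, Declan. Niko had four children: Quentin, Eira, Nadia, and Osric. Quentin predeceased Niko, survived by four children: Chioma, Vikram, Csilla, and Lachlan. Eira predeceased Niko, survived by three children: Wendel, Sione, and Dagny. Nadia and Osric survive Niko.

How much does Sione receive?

Declan first takes £150,000, leaving a balance of £4,256,000. Declan then takes one-quarter of the balance (£1,064,000), for a total of £1,214,000. The remaining £3,192,000 passes to the descendants.
The descendants' portion (£3,192,000) is divided at the children's generation into 4 shares of £798,000. Nadia and Osric each take £798,000. The 2 shares of the deceased (Quentin and Eira) are combined into a pool of £1,596,000.
That pool (£1,596,000) is divided at the grandchildren's generation equally among Chioma, Vikram, Csilla, Lachlan, Wendel, Sione, and Dagny: £228,000 each.

Sione receives £228,000.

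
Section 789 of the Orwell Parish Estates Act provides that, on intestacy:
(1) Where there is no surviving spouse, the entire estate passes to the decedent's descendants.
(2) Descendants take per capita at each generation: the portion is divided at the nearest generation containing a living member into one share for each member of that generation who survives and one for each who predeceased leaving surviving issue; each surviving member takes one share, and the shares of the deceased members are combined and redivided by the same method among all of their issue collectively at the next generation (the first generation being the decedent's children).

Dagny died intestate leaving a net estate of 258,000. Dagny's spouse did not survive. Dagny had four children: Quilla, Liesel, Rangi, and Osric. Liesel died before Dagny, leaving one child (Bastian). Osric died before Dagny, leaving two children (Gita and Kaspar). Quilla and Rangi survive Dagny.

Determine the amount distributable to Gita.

The entire 258,000 passes to the descendants.
That amount (258,000) is divided at the children's generation into 4 shares of 64,500. Quilla and Rangi each take 64,500. The 2 shares of the deceased (Liesel and Osric) are combined into a pool of 129,000.
That pool (129,000) is divided at the grandchildren's generation equally among Bastian, Gita, and Kaspar: 43,000 each.

Gita receives 43,000.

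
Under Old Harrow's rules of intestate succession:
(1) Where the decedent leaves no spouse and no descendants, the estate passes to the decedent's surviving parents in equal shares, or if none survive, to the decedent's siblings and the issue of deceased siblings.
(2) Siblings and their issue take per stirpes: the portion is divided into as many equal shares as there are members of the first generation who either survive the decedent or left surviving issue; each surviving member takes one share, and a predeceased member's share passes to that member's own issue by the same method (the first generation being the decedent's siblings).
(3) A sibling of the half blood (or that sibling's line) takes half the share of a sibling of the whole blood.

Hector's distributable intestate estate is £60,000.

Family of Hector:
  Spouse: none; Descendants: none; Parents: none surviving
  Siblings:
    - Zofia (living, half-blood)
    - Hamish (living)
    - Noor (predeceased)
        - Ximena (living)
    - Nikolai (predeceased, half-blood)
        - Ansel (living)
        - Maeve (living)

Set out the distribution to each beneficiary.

Zofia: £10,000; Hamish: £20,000; Ximena: £20,000; Ansel: £5,000; Maeve: £5,000

The entire £60,000 passes to the siblings and their issue.
Counting each half-blood sibling's line as half a unit, there are 3 units in £60,000, so one unit is £20,000. Whole-blood lines (Hamish and Noor) take £20,000 each; half-blood lines (Zofia and Nikolai) take £10,000 each.
Noor's share (£20,000) passes entirely to Ximena.
Nikolai's share (£10,000) is divided into 2 shares of £5,000: Ansel and Maeve each take £5,000.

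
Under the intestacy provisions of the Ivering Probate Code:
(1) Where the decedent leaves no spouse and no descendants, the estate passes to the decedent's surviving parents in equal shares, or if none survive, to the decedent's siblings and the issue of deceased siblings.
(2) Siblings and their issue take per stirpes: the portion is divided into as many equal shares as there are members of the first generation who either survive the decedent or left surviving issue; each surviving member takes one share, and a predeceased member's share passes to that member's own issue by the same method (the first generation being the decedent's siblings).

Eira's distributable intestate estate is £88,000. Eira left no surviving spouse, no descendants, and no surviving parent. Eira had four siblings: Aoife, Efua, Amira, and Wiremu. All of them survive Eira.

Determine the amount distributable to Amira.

The entire £88,000 passes to the siblings and their issue.
That amount (£88,000) is divided into 4 shares of £22,000: Aoife, Efua, Amira, and Wiremu each take £22,000.

Amira receives £22,000.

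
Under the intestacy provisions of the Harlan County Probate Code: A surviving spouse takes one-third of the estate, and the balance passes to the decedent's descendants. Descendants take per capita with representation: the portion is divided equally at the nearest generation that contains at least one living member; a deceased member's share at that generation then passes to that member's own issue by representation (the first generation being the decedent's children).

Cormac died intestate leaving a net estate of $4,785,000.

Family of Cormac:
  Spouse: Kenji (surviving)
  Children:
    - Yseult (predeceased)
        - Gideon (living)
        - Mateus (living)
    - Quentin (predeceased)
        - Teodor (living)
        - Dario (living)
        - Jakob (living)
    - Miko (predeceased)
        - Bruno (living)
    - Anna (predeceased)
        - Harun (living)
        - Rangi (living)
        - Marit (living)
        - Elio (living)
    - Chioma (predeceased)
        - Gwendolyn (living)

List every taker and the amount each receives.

Kenji takes one-third of $4,785,000 = $1,595,000. The remaining $3,190,000 passes to the descendants.
No child survives, so the initial division is made at the grandchildren's generation.
The descendants' portion ($3,190,000) is divided into 11 shares of $290,000: Gideon, Mateus, Teodor, Dario, Jakob, Bruno, Harun, Rangi, Marit, Elio, and Gwendolyn each take $290,000.

Kenji: $1,595,000; Gideon: $290,000; Mateus: $290,000; Teodor: $290,000; Dario: $290,000; Jakob: $290,000; Bruno: $290,000; Harun: $290,000; Rangi: $290,000; Marit: $290,000; Elio: $290,000; Gwendolyn: $290,000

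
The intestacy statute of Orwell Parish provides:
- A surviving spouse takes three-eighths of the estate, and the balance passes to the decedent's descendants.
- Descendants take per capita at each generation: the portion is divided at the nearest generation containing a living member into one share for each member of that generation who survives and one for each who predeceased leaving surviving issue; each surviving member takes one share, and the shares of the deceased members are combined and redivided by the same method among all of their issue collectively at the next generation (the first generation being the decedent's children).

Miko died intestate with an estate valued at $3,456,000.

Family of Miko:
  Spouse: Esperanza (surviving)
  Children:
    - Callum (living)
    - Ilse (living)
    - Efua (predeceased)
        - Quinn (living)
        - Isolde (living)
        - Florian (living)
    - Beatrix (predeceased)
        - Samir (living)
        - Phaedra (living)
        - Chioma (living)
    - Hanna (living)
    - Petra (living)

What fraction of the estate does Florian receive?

Esperanza takes three-eighths of $3,456,000 = $1,296,000. The remaining $2,160,000 passes to the descendants.
The descendants' portion ($2,160,000) is divided at the children's generation into 6 shares of $360,000. Callum, Ilse, Hanna, and Petra each take $360,000. The 2 shares of the deceased (Efua and Beatrix) are combined into a pool of $720,000.
That pool ($720,000) is divided at the grandchildren's generation equally among Quinn, Isolde, Florian, Samir, Phaedra, and Chioma: $120,000 each.

Florian receives 5/144 of the estate.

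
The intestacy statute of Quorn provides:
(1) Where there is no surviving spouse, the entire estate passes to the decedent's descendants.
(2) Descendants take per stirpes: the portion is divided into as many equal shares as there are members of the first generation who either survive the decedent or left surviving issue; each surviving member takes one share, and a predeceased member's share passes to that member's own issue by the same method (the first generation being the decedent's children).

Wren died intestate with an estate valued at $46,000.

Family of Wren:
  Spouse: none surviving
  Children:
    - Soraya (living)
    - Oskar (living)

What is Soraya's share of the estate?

Soraya receives $23,000.

The entire $46,000 passes to the descendants.
That amount ($46,000) is divided into 2 shares of $23,000: Soraya and Oskar each take $23,000.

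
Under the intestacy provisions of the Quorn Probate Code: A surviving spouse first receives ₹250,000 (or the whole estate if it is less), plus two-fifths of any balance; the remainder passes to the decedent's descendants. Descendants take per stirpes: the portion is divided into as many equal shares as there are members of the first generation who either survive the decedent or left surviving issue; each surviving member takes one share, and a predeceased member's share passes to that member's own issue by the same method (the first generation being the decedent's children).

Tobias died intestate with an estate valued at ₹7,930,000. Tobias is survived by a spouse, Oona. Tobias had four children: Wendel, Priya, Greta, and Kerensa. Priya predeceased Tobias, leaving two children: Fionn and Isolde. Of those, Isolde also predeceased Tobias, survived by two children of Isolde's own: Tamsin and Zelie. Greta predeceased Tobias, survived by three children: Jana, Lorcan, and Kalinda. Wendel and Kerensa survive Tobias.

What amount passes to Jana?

Jana receives ₹384,000.

Oona first takes ₹250,000, leaving a balance of ₹7,680,000. Oona then takes two-fifths of the balance (₹3,072,000), for a total of ₹3,322,000. The remaining ₹4,608,000 passes to the descendants.
The descendants' portion (₹4,608,000) is divided into 4 shares of ₹1,152,000: Wendel and Kerensa each take ₹1,152,000; Priya's ₹1,152,000 share passes to Priya's issue; Greta's ₹1,152,000 share passes to Greta's issue.
Priya's share (₹1,152,000) is divided into 2 shares of ₹576,000: Fionn takes ₹576,000; Isolde's ₹576,000 share passes to Isolde's issue.
Isolde's share (₹576,000) is divided into 2 shares of ₹288,000: Tamsin and Zelie each take ₹288,000.
Greta's share (₹1,152,000) is divided into 3 shares of ₹384,000: Jana, Lorcan, and Kalinda each take ₹384,000.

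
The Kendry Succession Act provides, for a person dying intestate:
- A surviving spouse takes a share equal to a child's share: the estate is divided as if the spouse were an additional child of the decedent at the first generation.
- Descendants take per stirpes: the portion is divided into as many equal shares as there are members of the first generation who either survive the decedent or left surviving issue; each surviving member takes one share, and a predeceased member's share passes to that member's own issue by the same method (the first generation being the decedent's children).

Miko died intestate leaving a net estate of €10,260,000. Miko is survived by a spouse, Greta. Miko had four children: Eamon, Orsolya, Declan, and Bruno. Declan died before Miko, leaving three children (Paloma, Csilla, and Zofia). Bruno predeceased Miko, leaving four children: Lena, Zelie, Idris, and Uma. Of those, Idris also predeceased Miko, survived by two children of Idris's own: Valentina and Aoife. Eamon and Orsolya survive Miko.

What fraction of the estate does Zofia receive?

Zofia receives 1/15 of the estate.

The spouse counts as an additional share at the children's level, so there are 5 primary shares of €2,052,000. Greta takes one such share (€2,052,000).
The children's combined portion (€8,208,000) is divided into 4 shares of €2,052,000: Eamon and Orsolya each take €2,052,000; Declan's €2,052,000 share passes to Declan's issue; Bruno's €2,052,000 share passes to Bruno's issue.
Declan's share (€2,052,000) is divided into 3 shares of €684,000: Paloma, Csilla, and Zofia each take €684,000.
Bruno's share (€2,052,000) is divided into 4 shares of €513,000: Lena, Zelie, and Uma each take €513,000; Idris's €513,000 share passes to Idris's issue.
Idris's share (€513,000) is divided into 2 shares of €256,500: Valentina and Aoife each take €256,500.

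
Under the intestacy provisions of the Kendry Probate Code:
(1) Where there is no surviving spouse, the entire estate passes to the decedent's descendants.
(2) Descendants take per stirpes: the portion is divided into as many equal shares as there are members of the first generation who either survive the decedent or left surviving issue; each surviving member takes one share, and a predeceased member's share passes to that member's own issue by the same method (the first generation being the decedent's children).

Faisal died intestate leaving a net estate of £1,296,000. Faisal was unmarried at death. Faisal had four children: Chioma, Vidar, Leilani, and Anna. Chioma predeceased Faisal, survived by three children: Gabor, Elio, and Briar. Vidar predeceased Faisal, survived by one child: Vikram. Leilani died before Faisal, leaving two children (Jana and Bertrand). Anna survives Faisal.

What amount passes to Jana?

Jana receives £162,000.

The entire £1,296,000 passes to the descendants.
That amount (£1,296,000) is divided into 4 shares of £324,000: Anna takes £324,000; Chioma's £324,000 share passes to Chioma's issue; Vidar's £324,000 share passes to Vidar's issue; Leilani's £324,000 share passes to Leilani's issue.
Chioma's share (£324,000) is divided into 3 shares of £108,000: Gabor, Elio, and Briar each take £108,000.
Vidar's share (£324,000) passes entirely to Vikram.
Leilani's share (£324,000) is divided into 2 shares of £162,000: Jana and Bertrand each take £162,000.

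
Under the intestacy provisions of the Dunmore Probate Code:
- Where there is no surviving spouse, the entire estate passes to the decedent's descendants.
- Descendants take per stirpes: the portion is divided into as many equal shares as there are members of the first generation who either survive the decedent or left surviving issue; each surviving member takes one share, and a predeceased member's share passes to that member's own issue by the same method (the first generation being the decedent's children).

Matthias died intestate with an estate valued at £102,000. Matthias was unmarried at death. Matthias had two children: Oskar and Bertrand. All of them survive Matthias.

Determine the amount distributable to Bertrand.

The entire £102,000 passes to the descendants.
That amount (£102,000) is divided into 2 shares of £51,000: Oskar and Bertrand each take £51,000.

Bertrand receives £51,000.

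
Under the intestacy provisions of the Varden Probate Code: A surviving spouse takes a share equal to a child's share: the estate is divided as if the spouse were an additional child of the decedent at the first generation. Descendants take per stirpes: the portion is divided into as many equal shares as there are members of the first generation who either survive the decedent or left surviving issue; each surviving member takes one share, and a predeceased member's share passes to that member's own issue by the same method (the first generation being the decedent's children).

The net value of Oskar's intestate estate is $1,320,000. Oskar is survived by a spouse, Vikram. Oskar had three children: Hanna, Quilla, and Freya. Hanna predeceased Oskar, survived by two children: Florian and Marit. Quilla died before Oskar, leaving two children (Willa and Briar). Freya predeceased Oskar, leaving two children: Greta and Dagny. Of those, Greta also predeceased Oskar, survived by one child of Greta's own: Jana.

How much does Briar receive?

Briar receives $165,000.

The spouse counts as an additional share at the children's level, so there are 4 primary shares of $330,000. Vikram takes one such share ($330,000).
The children's combined portion ($990,000) is divided into 3 shares of $330,000: Hanna's $330,000 share passes to Hanna's issue; Quilla's $330,000 share passes to Quilla's issue; Freya's $330,000 share passes to Freya's issue.
Hanna's share ($330,000) is divided into 2 shares of $165,000: Florian and Marit each take $165,000.
Quilla's share ($330,000) is divided into 2 shares of $165,000: Willa and Briar each take $165,000.
Freya's share ($330,000) is divided into 2 shares of $165,000: Dagny takes $165,000; Greta's $165,000 share passes to Greta's issue.
Greta's share ($165,000) passes entirely to Jana.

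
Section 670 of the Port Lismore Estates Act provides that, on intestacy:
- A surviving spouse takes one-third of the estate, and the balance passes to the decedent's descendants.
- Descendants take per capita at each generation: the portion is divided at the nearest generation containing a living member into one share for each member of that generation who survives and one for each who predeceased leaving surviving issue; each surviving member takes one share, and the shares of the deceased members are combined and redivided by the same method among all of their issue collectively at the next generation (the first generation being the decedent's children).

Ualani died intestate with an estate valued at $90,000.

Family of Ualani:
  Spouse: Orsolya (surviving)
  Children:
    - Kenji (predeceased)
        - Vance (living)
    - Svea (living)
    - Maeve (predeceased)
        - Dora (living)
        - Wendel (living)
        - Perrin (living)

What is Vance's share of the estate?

Orsolya takes one-third of $90,000 = $30,000. The remaining $60,000 passes to the descendants.
The descendants' portion ($60,000) is divided at the children's generation into 3 shares of $20,000. Svea takes $20,000. The 2 shares of the deceased (Kenji and Maeve) are combined into a pool of $40,000.
That pool ($40,000) is divided at the grandchildren's generation equally among Vance, Dora, Wendel, and Perrin: $10,000 each.

Vance receives $10,000.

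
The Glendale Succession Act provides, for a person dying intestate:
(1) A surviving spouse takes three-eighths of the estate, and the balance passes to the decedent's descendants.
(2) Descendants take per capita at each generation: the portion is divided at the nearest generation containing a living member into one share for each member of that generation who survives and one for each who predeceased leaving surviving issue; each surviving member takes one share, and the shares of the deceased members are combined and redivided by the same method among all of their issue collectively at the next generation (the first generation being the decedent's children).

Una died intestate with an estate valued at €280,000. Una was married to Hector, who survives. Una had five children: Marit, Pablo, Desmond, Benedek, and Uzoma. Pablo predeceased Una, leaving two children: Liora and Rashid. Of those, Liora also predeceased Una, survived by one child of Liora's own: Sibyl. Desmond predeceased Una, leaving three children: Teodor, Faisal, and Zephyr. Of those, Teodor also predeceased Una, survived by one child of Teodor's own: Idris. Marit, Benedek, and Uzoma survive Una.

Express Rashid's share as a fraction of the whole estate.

Hector takes three-eighths of €280,000 = €105,000. The remaining €175,000 passes to the descendants.
The descendants' portion (€175,000) is divided at the children's generation into 5 shares of €35,000. Marit, Benedek, and Uzoma each take €35,000. The 2 shares of the deceased (Pablo and Desmond) are combined into a pool of €70,000.
That pool (€70,000) is divided at the grandchildren's generation into 5 shares of €14,000. Rashid, Faisal, and Zephyr each take €14,000. The 2 shares of the deceased (Liora and Teodor) are combined into a pool of €28,000.
That pool (€28,000) is divided at the great-grandchildren's generation equally among Sibyl and Idris: €14,000 each.

Rashid receives 1/20 of the estate.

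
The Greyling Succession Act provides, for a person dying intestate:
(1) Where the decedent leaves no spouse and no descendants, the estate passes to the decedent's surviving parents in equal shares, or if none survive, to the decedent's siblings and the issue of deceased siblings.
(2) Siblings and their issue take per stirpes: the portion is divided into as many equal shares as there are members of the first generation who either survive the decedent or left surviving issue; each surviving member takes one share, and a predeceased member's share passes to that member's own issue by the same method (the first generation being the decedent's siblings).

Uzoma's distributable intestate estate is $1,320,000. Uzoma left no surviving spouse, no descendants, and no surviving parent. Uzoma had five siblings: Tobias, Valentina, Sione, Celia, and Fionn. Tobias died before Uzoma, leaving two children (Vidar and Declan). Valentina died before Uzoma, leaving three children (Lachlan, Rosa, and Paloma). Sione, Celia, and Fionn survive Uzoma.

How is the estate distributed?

The entire $1,320,000 passes to the siblings and their issue.
That amount ($1,320,000) is divided into 5 shares of $264,000: Sione, Celia, and Fionn each take $264,000; Tobias's $264,000 share passes to Tobias's issue; Valentina's $264,000 share passes to Valentina's issue.
Tobias's share ($264,000) is divided into 2 shares of $132,000: Vidar and Declan each take $132,000.
Valentina's share ($264,000) is divided into 3 shares of $88,000: Lachlan, Rosa, and Paloma each take $88,000.

Vidar: $132,000; Declan: $132,000; Lachlan: $88,000; Rosa: $88,000; Paloma: $88,000; Sione: $264,000; Celia: $264,000; Fionn: $264,000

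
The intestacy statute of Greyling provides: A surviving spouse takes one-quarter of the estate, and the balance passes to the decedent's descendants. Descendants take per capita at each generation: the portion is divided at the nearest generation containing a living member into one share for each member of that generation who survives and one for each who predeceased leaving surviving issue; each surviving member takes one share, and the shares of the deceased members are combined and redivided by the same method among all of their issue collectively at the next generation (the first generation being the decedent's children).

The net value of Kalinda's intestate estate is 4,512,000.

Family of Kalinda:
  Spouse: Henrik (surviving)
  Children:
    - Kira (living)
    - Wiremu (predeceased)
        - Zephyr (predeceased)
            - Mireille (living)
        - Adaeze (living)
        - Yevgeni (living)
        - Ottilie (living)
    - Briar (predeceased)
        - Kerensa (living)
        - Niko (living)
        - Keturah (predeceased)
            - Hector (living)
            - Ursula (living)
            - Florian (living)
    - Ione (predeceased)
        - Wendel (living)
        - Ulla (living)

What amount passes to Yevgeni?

Yevgeni receives 282,000.

Henrik takes one-quarter of 4,512,000 = 1,128,000. The remaining 3,384,000 passes to the descendants.
The descendants' portion (3,384,000) is divided at the children's generation into 4 shares of 846,000. Kira takes 846,000. The 3 shares of the deceased (Wiremu, Briar, and Ione) are combined into a pool of 2,538,000.
That pool (2,538,000) is divided at the grandchildren's generation into 9 shares of 282,000. Adaeze, Yevgeni, Ottilie, Kerensa, Niko, Wendel, and Ulla each take 282,000. The 2 shares of the deceased (Zephyr and Keturah) are combined into a pool of 564,000.
That pool (564,000) is divided at the great-grandchildren's generation equally among Mireille, Hector, Ursula, and Florian: 141,000 each.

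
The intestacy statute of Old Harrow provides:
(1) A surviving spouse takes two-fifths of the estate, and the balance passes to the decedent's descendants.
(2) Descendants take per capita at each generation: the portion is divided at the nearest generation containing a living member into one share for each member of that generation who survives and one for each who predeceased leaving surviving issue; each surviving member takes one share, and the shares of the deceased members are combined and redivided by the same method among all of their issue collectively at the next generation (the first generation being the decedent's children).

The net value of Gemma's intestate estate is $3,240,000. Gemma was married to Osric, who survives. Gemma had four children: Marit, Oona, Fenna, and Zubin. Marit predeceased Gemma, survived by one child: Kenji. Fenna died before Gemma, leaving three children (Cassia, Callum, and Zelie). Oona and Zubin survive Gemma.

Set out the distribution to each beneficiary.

Osric takes two-fifths of $3,240,000 = $1,296,000. The remaining $1,944,000 passes to the descendants.
The descendants' portion ($1,944,000) is divided at the children's generation into 4 shares of $486,000. Oona and Zubin each take $486,000. The 2 shares of the deceased (Marit and Fenna) are combined into a pool of $972,000.
That pool ($972,000) is divided at the grandchildren's generation equally among Kenji, Cassia, Callum, and Zelie: $243,000 each.

Osric: $1,296,000; Kenji: $243,000; Oona: $486,000; Cassia: $243,000; Callum: $243,000; Zelie: $243,000; Zubin: $486,000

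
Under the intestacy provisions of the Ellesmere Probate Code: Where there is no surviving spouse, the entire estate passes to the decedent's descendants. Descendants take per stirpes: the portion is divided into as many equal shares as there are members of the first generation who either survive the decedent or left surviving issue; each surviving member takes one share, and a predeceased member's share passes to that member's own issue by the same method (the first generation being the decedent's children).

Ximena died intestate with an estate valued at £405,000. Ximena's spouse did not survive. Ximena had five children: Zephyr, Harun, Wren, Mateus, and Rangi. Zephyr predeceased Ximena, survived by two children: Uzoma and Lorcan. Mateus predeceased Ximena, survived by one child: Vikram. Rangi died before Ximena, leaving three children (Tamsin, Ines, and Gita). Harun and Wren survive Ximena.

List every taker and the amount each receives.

The entire £405,000 passes to the descendants.
That amount (£405,000) is divided into 5 shares of £81,000: Harun and Wren each take £81,000; Zephyr's £81,000 share passes to Zephyr's issue; Mateus's £81,000 share passes to Mateus's issue; Rangi's £81,000 share passes to Rangi's issue.
Zephyr's share (£81,000) is divided into 2 shares of £40,500: Uzoma and Lorcan each take £40,500.
Mateus's share (£81,000) passes entirely to Vikram.
Rangi's share (£81,000) is divided into 3 shares of £27,000: Tamsin, Ines, and Gita each take £27,000.

Uzoma: £40,500; Lorcan: £40,500; Harun: £81,000; Wren: £81,000; Vikram: £81,000; Tamsin: £27,000; Ines: £27,000; Gita: £27,000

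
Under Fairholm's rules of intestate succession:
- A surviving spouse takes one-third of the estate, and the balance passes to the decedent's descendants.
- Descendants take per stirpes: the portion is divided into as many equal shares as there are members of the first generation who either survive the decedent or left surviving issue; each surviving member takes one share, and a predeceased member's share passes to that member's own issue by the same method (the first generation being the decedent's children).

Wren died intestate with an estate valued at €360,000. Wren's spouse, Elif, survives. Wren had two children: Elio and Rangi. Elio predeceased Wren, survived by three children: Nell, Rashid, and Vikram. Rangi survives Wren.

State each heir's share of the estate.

Elif: €120,000; Nell: €40,000; Rashid: €40,000; Vikram: €40,000; Rangi: €120,000

Elif takes one-third of €360,000 = €120,000. The remaining €240,000 passes to the descendants.
The descendants' portion (€240,000) is divided into 2 shares of €120,000: Rangi takes €120,000; Elio's €120,000 share passes to Elio's issue.
Elio's share (€120,000) is divided into 3 shares of €40,000: Nell, Rashid, and Vikram each take €40,000.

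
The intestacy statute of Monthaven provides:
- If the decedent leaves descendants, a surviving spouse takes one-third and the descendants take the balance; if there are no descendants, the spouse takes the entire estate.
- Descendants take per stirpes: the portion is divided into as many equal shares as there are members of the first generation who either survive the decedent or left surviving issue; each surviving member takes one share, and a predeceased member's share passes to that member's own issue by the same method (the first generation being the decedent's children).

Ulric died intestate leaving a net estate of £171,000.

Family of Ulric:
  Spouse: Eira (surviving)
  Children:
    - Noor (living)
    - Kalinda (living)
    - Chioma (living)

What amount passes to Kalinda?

Kalinda receives £38,000.

Eira takes one-third of £171,000 = £57,000. The remaining £114,000 passes to the descendants.
The descendants' portion (£114,000) is divided into 3 shares of £38,000: Noor, Kalinda, and Chioma each take £38,000.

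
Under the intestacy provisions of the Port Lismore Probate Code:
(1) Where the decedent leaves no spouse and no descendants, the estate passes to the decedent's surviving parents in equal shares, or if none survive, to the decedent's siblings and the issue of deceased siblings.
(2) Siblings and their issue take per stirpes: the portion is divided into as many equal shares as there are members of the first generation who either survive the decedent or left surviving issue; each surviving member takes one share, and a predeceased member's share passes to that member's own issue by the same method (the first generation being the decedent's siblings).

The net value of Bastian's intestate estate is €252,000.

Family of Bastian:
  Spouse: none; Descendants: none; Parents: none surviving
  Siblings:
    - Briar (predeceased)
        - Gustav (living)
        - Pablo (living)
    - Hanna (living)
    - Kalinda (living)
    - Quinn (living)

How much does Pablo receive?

The entire €252,000 passes to the siblings and their issue.
That amount (€252,000) is divided into 4 shares of €63,000: Hanna, Kalinda, and Quinn each take €63,000; Briar's €63,000 share passes to Briar's issue.
Briar's share (€63,000) is divided into 2 shares of €31,500: Gustav and Pablo each take €31,500.

Pablo receives €31,500.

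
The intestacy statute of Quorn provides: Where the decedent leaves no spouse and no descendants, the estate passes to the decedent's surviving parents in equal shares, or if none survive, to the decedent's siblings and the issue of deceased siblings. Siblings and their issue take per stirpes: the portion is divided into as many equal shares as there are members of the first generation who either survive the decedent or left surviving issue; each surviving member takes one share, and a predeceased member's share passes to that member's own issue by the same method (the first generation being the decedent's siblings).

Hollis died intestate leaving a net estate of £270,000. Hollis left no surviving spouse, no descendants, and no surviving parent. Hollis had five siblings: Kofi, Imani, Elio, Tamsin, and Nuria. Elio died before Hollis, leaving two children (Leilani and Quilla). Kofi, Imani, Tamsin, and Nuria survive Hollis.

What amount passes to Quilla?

Quilla receives £27,000.

The entire £270,000 passes to the siblings and their issue.
That amount (£270,000) is divided into 5 shares of £54,000: Kofi, Imani, Tamsin, and Nuria each take £54,000; Elio's £54,000 share passes to Elio's issue.
Elio's share (£54,000) is divided into 2 shares of £27,000: Leilani and Quilla each take £27,000.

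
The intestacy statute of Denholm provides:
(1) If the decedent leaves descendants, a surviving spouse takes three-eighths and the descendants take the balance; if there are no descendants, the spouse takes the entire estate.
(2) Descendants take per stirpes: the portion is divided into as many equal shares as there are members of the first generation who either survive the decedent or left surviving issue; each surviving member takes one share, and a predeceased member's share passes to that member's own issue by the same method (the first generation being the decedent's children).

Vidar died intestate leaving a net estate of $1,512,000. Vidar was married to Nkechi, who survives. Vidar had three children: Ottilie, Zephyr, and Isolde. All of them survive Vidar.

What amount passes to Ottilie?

Nkechi takes three-eighths of $1,512,000 = $567,000. The remaining $945,000 passes to the descendants.
The descendants' portion ($945,000) is divided into 3 shares of $315,000: Ottilie, Zephyr, and Isolde each take $315,000.

Ottilie receives $315,000.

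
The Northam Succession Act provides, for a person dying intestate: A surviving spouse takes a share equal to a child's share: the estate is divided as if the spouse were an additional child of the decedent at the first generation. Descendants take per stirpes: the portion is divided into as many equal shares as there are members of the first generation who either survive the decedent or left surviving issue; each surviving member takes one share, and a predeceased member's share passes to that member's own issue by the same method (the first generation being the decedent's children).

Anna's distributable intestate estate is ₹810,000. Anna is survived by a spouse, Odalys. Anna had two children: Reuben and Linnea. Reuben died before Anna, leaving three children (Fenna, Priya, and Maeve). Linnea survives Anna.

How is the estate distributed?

Odalys: ₹270,000; Fenna: ₹90,000; Priya: ₹90,000; Maeve: ₹90,000; Linnea: ₹270,000

The spouse counts as an additional share at the children's level, so there are 3 primary shares of ₹270,000. Odalys takes one such share (₹270,000).
The children's combined portion (₹540,000) is divided into 2 shares of ₹270,000: Linnea takes ₹270,000; Reuben's ₹270,000 share passes to Reuben's issue.
Reuben's share (₹270,000) is divided into 3 shares of ₹90,000: Fenna, Priya, and Maeve each take ₹90,000.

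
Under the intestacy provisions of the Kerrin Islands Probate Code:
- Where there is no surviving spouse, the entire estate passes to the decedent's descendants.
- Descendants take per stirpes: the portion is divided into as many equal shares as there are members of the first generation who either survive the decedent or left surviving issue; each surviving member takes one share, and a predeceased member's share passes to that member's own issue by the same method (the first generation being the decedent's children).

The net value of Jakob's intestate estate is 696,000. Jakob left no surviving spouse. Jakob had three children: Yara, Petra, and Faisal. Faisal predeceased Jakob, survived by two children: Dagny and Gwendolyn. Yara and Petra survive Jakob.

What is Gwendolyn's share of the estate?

The entire 696,000 passes to the descendants.
That amount (696,000) is divided into 3 shares of 232,000: Yara and Petra each take 232,000; Faisal's 232,000 share passes to Faisal's issue.
Faisal's share (232,000) is divided into 2 shares of 116,000: Dagny and Gwendolyn each take 116,000.

Gwendolyn receives 116,000.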